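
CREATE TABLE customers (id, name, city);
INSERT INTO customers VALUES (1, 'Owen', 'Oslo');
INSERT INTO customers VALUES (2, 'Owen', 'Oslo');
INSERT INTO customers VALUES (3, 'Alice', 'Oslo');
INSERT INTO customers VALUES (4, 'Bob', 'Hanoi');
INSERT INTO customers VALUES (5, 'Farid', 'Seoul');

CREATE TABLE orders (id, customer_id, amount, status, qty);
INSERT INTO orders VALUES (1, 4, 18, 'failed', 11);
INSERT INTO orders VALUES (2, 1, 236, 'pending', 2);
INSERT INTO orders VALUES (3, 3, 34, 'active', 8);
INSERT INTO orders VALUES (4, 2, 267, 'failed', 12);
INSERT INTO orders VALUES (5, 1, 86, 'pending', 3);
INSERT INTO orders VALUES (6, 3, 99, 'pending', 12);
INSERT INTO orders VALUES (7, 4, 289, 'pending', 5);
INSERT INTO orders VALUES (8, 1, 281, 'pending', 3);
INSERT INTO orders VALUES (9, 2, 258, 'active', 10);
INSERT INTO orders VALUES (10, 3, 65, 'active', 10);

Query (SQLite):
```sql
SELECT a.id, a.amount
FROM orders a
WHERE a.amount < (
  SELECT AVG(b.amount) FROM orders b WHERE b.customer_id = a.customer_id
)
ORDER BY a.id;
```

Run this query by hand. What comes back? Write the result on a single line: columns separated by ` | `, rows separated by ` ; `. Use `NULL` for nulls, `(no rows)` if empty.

For each orders row a, compute AVG(amount) over rows sharing a.customer_id.
Keep row a if a.amount < that per-group AVG.
  customer_id=1: AVG(amount) = 201.0
  customer_id=2: AVG(amount) = 262.5
  customer_id=3: AVG(amount) = 66.0
  customer_id=4: AVG(amount) = 153.5

1 | 18 ; 3 | 34 ; 5 | 86 ; 9 | 258 ; 10 | 65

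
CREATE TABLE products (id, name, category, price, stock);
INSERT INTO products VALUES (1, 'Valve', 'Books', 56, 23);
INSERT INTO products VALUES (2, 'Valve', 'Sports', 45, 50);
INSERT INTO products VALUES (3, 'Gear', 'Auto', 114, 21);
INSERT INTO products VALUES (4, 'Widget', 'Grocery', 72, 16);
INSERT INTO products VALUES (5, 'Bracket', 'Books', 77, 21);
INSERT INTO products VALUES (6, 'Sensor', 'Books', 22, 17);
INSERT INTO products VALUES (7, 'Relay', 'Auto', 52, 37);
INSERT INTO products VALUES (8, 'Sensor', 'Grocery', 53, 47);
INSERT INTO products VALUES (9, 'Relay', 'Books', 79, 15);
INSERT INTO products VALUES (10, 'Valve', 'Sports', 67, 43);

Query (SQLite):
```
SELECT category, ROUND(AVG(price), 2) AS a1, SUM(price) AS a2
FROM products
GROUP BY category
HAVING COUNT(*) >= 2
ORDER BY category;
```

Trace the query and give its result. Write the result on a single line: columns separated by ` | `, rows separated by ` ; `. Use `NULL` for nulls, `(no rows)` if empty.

Auto | 83 | 166 ; Books | 58.5 | 234 ; Grocery | 62.5 | 125 ; Sports | 56 | 112

Group products by category.
Per group compute: ROUND(AVG(price), 2), SUM(price).
HAVING: drop groups with fewer than 2 rows.
  Auto: ids {3, 7} → ROUND(AVG(price), 2)=83, SUM(price)=166
  Books: ids {1, 5, 6, 9} → ROUND(AVG(price), 2)=58.5, SUM(price)=234
  Grocery: ids {4, 8} → ROUND(AVG(price), 2)=62.5, SUM(price)=125
  Sports: ids {2, 10} → ROUND(AVG(price), 2)=56, SUM(price)=112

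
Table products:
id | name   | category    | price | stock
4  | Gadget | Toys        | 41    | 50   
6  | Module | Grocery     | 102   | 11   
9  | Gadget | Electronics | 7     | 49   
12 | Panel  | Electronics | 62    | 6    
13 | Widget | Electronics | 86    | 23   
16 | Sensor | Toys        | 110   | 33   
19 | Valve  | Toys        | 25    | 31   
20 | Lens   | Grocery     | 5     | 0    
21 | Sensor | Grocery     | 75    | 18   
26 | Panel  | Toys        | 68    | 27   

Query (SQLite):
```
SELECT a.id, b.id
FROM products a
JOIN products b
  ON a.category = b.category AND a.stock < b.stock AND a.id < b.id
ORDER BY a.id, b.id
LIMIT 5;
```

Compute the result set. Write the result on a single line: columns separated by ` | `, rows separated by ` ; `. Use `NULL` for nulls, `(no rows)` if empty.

6 | 21 ; 12 | 13 ; 20 | 21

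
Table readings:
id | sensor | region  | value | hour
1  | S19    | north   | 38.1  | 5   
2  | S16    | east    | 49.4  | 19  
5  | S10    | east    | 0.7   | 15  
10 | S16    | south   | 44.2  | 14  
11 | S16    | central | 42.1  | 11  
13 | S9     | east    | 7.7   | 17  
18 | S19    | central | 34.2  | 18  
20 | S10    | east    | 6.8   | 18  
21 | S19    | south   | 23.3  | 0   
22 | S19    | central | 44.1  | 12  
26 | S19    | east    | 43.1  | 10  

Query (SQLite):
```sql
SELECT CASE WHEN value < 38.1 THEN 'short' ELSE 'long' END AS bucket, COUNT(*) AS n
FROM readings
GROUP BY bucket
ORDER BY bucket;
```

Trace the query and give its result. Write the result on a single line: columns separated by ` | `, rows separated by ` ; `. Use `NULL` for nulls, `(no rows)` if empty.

Bucket rows by value < 38.1 → 'short' else 'long'; count each bucket.

long | 6 ; short | 5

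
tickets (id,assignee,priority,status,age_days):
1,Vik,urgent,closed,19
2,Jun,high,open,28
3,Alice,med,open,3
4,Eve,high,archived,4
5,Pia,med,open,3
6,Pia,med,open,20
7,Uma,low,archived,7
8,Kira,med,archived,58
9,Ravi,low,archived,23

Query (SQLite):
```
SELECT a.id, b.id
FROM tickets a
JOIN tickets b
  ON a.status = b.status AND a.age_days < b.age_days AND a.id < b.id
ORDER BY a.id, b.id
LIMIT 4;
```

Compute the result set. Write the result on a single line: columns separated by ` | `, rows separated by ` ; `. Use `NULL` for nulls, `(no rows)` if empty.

3 | 6 ; 4 | 7 ; 4 | 8 ; 4 | 9

Pairs (a,b) with same status, a.age_days < b.age_days, a.id < b.id.
status groups: archived:{4,7,8,9} closed:{1} open:{2,3,5,6}
Ordered by (a.id, b.id); first 4.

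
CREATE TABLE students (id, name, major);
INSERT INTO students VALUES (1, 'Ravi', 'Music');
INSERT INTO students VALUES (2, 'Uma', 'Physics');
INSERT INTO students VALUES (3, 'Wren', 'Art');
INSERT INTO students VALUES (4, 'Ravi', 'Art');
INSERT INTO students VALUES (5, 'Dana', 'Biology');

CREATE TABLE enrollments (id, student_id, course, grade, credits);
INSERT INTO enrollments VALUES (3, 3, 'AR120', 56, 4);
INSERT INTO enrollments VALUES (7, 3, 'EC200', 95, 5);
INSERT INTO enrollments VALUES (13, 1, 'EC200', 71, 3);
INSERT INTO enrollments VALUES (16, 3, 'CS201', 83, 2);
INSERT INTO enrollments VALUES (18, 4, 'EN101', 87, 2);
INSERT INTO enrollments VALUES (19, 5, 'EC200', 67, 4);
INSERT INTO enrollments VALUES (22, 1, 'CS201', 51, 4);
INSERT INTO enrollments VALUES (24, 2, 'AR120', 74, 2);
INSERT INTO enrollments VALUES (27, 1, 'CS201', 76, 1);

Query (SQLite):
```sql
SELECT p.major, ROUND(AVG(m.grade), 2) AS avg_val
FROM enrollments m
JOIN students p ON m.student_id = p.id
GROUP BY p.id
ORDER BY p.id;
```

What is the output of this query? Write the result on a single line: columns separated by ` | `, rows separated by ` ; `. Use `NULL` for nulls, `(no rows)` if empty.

Music | 66 ; Physics | 74 ; Art | 78 ; Art | 87 ; Biology | 67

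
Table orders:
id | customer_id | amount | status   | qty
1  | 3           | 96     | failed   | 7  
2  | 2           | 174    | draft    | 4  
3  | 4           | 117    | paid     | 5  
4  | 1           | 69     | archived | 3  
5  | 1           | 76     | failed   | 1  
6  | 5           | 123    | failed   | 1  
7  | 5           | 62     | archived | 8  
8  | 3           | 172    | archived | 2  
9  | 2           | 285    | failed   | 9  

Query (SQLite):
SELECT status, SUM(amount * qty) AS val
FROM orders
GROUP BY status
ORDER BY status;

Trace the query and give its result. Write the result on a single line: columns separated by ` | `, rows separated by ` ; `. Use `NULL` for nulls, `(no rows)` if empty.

For each row compute amount * qty.
Group by status; take SUM of the expression per group.
  archived: ids {4, 7, 8} → SUM(amount * qty)=1047
  draft: ids {2} → SUM(amount * qty)=696
  failed: ids {1, 5, 6, 9} → SUM(amount * qty)=3436
  paid: ids {3} → SUM(amount * qty)=585

archived | 1047 ; draft | 696 ; failed | 3436 ; paid | 585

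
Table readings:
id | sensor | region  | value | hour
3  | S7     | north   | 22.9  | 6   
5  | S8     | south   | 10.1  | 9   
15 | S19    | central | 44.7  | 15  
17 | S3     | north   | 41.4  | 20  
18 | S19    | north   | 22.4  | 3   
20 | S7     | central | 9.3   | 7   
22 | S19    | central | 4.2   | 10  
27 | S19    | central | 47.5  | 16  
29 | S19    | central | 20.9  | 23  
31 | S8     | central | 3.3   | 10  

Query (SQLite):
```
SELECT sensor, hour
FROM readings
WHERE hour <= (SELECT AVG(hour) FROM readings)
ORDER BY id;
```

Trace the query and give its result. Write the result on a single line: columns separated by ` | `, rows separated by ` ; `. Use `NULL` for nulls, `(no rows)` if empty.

S7 | 6 ; S8 | 9 ; S19 | 3 ; S7 | 7 ; S19 | 10 ; S8 | 10

Scalar subquery: AVG(hour) over all readings rows = 11.9.
Keep rows where hour <= that value.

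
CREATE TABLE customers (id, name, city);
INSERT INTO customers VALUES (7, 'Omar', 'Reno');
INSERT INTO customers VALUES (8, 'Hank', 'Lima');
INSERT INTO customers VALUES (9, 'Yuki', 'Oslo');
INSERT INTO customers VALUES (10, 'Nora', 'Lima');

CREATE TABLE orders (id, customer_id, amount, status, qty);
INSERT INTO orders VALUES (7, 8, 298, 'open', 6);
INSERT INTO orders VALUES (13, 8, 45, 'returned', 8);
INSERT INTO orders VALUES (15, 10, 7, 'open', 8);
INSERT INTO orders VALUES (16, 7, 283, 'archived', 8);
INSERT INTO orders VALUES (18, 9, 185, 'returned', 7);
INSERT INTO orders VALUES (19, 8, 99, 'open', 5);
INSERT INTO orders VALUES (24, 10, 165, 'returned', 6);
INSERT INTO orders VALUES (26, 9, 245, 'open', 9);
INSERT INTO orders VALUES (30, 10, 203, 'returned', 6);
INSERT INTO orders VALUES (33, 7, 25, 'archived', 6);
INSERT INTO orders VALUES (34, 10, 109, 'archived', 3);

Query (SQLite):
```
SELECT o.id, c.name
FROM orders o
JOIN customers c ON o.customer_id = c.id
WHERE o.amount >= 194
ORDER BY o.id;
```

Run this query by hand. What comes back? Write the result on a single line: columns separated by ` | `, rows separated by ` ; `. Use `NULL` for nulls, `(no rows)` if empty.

Each orders row matches the customers row where customer_id = customers.id.
Then keep rows with o.amount >= 194.

7 | Hank ; 16 | Omar ; 26 | Yuki ; 30 | Nora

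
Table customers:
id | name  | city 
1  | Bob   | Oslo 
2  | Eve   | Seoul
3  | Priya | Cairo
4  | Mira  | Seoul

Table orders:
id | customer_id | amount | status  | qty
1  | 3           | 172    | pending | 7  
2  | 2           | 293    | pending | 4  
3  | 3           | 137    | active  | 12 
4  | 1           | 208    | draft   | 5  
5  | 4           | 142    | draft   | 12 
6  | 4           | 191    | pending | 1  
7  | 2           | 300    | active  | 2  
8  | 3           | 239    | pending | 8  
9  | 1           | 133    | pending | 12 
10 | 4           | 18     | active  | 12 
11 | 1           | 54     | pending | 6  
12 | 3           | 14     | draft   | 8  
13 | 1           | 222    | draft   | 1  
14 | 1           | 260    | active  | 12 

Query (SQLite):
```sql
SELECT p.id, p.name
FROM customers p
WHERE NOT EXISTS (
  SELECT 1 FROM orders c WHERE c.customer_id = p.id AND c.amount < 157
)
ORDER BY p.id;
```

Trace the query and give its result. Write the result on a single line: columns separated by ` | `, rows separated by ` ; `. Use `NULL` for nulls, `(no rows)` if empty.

2 | Eve

For each customers row, check whether any orders with matching customer_id has amount < 157.
Keep rows where that is false.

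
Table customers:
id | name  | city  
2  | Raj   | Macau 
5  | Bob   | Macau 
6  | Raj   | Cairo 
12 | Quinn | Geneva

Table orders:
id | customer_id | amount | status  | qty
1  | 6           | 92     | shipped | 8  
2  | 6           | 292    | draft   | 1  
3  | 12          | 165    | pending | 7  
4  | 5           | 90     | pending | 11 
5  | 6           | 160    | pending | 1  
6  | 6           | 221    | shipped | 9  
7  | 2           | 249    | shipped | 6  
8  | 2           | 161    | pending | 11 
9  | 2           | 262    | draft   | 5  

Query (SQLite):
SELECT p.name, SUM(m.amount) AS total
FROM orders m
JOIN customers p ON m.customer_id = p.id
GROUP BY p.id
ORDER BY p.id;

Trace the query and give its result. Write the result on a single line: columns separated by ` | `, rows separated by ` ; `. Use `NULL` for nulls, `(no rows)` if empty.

Raj | 672 ; Bob | 90 ; Raj | 765 ; Quinn | 165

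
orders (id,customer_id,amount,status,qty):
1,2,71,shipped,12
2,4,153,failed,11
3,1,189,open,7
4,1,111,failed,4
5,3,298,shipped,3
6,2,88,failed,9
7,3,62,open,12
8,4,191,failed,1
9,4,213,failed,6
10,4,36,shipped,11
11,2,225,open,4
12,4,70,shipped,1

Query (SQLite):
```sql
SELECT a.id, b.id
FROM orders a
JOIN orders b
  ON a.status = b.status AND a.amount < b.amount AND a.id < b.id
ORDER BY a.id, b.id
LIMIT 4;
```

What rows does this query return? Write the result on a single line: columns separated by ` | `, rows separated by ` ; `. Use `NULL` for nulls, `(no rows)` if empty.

Pairs (a,b) with same status, a.amount < b.amount, a.id < b.id.
status groups: failed:{2,4,6,8,9} open:{3,7,11} shipped:{1,5,10,12}
Ordered by (a.id, b.id); first 4.

1 | 5 ; 2 | 8 ; 2 | 9 ; 3 | 11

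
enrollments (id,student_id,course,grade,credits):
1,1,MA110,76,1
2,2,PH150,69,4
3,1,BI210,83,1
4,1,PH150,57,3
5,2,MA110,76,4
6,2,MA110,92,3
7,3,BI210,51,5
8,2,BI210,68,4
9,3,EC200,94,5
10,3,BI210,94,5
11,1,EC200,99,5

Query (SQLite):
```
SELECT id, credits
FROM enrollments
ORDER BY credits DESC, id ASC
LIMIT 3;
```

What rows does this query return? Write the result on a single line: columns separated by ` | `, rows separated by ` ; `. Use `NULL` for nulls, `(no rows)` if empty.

Sort by credits desc, tiebreak id asc: (5, id=7), (5, id=9), (5, id=10), (5, id=11), (4, id=2), (4, id=5) …. Take first 3.

7 | 5 ; 9 | 5 ; 10 | 5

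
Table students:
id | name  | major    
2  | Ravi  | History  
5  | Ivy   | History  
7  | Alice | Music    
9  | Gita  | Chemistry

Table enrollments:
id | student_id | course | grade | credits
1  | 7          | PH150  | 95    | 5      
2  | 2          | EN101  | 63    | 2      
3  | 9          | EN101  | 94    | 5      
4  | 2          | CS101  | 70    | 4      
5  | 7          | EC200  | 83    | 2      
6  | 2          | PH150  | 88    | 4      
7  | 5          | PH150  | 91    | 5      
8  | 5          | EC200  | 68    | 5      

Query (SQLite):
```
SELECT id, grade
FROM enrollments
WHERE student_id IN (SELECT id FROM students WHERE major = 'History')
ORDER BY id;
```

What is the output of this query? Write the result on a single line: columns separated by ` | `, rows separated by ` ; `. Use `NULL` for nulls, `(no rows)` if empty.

2 | 63 ; 4 | 70 ; 6 | 88 ; 7 | 91 ; 8 | 68

Inner query: students.id where major = 'History'.
Outer: keep enrollments rows whose student_id is in that set.
Inner query → {2, 5}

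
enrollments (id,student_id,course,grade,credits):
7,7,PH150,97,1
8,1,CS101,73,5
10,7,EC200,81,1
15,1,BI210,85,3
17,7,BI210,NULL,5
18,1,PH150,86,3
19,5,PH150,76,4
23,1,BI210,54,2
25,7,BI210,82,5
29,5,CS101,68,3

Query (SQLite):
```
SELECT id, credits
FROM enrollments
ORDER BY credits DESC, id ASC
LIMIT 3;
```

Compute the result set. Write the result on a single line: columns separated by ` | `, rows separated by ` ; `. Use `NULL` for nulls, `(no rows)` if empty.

Sort by credits desc, tiebreak id asc: (5, id=8), (5, id=17), (5, id=25), (4, id=19), (3, id=15), (3, id=18) …. Take first 3.

8 | 5 ; 17 | 5 ; 25 | 5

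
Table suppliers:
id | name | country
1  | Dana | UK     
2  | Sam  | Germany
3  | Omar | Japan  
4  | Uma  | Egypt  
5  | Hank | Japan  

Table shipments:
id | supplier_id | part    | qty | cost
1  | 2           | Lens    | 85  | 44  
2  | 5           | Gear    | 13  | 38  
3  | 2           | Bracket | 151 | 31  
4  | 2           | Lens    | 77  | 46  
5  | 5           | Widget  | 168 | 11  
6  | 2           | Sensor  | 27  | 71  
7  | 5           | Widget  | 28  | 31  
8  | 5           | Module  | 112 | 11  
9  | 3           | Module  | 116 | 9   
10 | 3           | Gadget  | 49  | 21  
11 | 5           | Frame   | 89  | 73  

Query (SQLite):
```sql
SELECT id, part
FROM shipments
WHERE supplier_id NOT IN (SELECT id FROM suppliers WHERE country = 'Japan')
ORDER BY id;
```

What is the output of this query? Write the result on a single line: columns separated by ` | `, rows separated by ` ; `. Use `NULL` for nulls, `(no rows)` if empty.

1 | Lens ; 3 | Bracket ; 4 | Lens ; 6 | Sensor

Inner query: suppliers.id where country = 'Japan'.
Outer: keep shipments rows whose supplier_id is not in that set.
Inner query → {3, 5}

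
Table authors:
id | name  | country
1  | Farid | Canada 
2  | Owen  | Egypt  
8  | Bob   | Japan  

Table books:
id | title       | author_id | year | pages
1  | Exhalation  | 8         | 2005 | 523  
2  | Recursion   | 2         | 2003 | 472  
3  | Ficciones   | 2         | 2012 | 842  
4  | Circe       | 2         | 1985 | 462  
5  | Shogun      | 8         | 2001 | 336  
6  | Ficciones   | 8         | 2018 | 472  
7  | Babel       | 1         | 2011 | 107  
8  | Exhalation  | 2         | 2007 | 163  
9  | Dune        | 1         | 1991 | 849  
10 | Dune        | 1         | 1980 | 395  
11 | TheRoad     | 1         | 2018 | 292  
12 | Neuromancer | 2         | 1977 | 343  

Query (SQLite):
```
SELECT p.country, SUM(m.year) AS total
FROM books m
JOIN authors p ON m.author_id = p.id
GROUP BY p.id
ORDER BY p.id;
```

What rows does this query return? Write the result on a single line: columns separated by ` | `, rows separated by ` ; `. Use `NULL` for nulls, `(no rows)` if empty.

Join each books row to its authors via author_id.
Group joined rows by authors.id; compute SUM(m.year) per group.
  1: ids {7, 9, 10, 11} → SUM(m.year)=8000
  2: ids {2, 3, 4, 8, 12} → SUM(m.year)=9984
  8: ids {1, 5, 6} → SUM(m.year)=6024

Canada | 8000 ; Egypt | 9984 ; Japan | 6024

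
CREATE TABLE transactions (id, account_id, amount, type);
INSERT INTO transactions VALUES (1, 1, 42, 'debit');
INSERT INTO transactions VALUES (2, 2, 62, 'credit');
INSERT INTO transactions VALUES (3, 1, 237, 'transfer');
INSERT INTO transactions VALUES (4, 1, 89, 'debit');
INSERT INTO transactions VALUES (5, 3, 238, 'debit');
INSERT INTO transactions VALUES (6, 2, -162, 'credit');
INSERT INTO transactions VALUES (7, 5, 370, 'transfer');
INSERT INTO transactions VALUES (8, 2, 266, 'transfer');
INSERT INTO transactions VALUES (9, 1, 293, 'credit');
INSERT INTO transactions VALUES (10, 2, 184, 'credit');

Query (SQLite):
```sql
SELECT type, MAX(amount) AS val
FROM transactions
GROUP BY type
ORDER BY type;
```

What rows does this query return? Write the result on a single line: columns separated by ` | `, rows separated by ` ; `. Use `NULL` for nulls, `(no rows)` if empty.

Partition transactions by type; compute MAX(amount) within each group.
  credit: ids {2, 6, 9, 10} → MAX(amount)=293
  debit: ids {1, 4, 5} → MAX(amount)=238
  transfer: ids {3, 7, 8} → MAX(amount)=370

credit | 293 ; debit | 238 ; transfer | 370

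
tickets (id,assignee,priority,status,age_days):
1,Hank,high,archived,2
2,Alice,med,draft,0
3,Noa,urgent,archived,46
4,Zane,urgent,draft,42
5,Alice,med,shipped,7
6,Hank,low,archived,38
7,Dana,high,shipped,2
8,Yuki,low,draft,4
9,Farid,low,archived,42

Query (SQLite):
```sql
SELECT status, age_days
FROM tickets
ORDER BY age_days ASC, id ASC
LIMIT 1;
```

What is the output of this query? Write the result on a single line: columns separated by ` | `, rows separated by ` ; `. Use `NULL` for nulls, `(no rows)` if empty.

Sort by age_days asc, tiebreak id asc: (0, id=2), (2, id=1), (2, id=7), (4, id=8) …. Take first 1.

draft | 0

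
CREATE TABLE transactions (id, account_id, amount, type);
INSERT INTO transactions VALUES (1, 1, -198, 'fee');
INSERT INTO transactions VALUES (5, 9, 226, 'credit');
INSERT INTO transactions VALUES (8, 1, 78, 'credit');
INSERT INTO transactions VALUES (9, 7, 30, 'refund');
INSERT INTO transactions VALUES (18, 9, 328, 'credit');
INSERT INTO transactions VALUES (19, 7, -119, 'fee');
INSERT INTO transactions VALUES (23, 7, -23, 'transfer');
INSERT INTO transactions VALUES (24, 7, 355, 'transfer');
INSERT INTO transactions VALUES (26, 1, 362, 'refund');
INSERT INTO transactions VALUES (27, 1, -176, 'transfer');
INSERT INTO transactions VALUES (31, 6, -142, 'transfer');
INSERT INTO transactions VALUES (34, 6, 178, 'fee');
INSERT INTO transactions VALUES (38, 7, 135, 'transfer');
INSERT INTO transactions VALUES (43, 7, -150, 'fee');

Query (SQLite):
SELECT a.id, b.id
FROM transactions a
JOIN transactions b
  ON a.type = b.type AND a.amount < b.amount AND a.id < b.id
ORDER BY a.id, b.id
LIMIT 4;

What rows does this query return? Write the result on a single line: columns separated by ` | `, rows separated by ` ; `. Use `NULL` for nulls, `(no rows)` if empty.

Pairs (a,b) with same type, a.amount < b.amount, a.id < b.id.
type groups: credit:{5,8,18} fee:{1,19,34,43} refund:{9,26} transfer:{23,24,27,31,38}
Ordered by (a.id, b.id); first 4.

1 | 19 ; 1 | 34 ; 1 | 43 ; 5 | 18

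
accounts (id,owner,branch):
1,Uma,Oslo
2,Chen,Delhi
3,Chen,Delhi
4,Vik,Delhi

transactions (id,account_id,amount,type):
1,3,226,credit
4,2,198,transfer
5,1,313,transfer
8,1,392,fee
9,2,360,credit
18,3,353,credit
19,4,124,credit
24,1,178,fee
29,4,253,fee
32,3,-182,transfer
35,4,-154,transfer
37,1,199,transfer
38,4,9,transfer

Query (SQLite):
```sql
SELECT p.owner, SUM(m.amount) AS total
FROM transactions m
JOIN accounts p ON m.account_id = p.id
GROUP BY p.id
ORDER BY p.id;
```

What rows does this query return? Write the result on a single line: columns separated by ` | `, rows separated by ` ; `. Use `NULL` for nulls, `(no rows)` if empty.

Uma | 1082 ; Chen | 558 ; Chen | 397 ; Vik | 232

Join each transactions row to its accounts via account_id.
Group joined rows by accounts.id; compute SUM(m.amount) per group.
  1: ids {5, 8, 24, 37} → SUM(m.amount)=1082
  2: ids {4, 9} → SUM(m.amount)=558
  3: ids {1, 18, 32} → SUM(m.amount)=397
  4: ids {19, 29, 35, 38} → SUM(m.amount)=232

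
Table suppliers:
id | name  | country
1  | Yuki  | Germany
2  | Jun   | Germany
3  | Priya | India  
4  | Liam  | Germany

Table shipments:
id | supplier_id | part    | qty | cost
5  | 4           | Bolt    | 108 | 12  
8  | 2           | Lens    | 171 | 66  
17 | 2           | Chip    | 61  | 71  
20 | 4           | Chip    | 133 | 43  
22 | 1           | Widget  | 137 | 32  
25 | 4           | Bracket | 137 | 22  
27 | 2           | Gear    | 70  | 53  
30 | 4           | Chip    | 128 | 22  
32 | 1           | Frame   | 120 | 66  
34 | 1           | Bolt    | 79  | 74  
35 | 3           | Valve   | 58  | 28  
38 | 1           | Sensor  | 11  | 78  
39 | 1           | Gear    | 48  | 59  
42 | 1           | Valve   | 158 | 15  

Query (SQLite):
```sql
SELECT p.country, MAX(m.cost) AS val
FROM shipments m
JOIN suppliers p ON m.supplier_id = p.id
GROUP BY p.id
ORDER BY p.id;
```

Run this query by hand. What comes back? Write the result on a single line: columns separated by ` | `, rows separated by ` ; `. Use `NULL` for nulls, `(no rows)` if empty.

Germany | 78 ; Germany | 71 ; India | 28 ; Germany | 43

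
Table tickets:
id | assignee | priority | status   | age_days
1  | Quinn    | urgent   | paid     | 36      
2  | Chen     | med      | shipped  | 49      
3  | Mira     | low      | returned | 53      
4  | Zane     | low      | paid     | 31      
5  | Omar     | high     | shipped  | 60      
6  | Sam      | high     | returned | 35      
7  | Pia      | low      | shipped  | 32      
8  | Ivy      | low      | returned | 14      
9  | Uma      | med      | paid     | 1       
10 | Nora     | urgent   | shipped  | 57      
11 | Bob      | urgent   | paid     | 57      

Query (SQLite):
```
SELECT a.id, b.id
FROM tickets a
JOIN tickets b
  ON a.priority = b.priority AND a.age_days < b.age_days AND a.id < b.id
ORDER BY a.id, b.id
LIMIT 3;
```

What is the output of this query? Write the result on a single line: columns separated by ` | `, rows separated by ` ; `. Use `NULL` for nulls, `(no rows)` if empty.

1 | 10 ; 1 | 11 ; 4 | 7

Pairs (a,b) with same priority, a.age_days < b.age_days, a.id < b.id.
priority groups: high:{5,6} low:{3,4,7,8} med:{2,9} urgent:{1,10,11}
Ordered by (a.id, b.id); first 3.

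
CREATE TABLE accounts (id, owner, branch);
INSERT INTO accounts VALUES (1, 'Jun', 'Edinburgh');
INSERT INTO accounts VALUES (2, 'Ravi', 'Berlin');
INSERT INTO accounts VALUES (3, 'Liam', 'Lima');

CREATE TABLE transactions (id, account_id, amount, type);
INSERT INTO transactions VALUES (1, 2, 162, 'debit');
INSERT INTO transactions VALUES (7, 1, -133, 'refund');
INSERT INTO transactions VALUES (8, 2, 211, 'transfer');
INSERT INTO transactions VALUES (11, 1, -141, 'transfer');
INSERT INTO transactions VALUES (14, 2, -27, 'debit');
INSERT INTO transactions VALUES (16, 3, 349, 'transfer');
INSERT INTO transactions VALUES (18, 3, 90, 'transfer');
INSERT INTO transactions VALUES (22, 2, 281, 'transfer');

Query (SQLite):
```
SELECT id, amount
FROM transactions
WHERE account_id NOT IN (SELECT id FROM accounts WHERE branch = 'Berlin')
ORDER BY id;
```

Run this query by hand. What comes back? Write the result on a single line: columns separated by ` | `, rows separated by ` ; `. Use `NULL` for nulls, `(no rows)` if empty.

7 | -133 ; 11 | -141 ; 16 | 349 ; 18 | 90

Inner query: accounts.id where branch = 'Berlin'.
Outer: keep transactions rows whose account_id is not in that set.
Inner query → {2}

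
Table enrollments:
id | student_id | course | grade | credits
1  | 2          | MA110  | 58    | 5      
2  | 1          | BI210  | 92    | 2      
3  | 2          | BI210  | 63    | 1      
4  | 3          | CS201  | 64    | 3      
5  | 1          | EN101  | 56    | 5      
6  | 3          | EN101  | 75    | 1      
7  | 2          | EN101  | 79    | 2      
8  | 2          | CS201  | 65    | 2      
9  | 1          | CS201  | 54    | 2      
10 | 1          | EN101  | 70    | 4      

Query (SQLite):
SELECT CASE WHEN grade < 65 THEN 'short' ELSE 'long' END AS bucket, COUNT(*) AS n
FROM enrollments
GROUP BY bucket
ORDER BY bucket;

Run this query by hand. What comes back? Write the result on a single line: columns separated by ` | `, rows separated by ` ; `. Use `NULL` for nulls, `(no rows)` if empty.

Bucket rows by grade < 65 → 'short' else 'long'; count each bucket.

long | 5 ; short | 5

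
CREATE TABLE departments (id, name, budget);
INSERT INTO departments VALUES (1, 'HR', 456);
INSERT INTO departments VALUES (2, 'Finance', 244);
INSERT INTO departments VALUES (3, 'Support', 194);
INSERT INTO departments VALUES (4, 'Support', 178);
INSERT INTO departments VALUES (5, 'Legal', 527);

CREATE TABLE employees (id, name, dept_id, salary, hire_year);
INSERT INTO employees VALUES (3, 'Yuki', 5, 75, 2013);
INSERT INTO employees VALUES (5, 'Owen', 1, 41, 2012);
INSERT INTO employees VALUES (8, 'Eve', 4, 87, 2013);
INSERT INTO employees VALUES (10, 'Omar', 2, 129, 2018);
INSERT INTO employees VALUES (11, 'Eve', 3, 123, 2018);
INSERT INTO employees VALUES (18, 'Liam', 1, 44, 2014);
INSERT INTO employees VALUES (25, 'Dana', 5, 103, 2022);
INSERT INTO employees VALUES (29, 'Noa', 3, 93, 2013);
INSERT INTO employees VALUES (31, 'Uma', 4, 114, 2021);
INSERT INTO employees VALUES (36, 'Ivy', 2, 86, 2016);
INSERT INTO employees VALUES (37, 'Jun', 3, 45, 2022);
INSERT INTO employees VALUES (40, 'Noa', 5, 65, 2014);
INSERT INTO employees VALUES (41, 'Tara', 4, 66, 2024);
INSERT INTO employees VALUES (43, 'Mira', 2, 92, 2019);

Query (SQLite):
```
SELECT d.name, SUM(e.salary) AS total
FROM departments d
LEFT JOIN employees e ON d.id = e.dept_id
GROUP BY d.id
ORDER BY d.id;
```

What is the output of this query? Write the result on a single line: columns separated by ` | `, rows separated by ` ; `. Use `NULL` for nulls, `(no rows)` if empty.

HR | 85 ; Finance | 307 ; Support | 261 ; Support | 267 ; Legal | 243

LEFT JOIN keeps every departments row; unmatched ones get NULL for employees columns.
Group by departments.id and compute SUM(e.salary). SUM over an all-NULL group is NULL.
  1: ids {5, 18} → SUM(e.salary)=85
  2: ids {10, 36, 43} → SUM(e.salary)=307
  3: ids {11, 29, 37} → SUM(e.salary)=261
  4: ids {8, 31, 41} → SUM(e.salary)=267
  5: ids {3, 25, 40} → SUM(e.salary)=243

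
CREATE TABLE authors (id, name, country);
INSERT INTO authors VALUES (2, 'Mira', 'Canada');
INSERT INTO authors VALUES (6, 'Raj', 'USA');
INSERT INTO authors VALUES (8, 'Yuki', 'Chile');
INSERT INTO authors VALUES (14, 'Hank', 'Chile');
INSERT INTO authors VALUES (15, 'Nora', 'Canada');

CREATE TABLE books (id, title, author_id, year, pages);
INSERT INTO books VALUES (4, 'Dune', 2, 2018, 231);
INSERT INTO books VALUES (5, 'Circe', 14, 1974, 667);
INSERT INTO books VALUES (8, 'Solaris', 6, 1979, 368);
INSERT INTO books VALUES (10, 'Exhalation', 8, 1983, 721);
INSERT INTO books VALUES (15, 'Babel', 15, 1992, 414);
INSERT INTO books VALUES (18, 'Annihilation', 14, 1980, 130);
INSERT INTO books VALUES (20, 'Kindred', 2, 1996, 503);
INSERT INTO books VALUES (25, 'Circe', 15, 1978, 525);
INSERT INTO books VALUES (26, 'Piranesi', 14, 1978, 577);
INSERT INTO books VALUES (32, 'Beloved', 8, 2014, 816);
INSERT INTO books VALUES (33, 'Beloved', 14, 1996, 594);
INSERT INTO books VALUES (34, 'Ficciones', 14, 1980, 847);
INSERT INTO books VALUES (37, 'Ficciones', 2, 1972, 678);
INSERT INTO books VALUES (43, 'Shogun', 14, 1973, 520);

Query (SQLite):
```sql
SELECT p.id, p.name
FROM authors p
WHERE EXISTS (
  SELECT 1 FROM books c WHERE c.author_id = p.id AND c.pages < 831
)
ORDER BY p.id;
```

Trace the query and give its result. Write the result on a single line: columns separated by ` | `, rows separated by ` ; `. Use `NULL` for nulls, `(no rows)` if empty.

2 | Mira ; 6 | Raj ; 8 | Yuki ; 14 | Hank ; 15 | Nora

For each authors row, check whether any books with matching author_id has pages < 831.
Keep rows where that is true.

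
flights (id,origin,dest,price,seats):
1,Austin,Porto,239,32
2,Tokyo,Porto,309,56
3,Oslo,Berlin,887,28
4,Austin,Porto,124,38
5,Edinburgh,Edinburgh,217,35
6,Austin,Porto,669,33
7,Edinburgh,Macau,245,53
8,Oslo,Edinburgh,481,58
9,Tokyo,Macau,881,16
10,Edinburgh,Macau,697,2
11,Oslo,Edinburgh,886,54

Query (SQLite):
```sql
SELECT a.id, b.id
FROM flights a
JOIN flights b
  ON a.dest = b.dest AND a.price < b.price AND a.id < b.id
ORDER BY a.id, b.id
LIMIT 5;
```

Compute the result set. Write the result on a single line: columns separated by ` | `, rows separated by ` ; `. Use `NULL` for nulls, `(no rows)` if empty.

Pairs (a,b) with same dest, a.price < b.price, a.id < b.id.
dest groups: Berlin:{3} Edinburgh:{5,8,11} Macau:{7,9,10} Porto:{1,2,4,6}
Ordered by (a.id, b.id); first 5.

1 | 2 ; 1 | 6 ; 2 | 6 ; 4 | 6 ; 5 | 8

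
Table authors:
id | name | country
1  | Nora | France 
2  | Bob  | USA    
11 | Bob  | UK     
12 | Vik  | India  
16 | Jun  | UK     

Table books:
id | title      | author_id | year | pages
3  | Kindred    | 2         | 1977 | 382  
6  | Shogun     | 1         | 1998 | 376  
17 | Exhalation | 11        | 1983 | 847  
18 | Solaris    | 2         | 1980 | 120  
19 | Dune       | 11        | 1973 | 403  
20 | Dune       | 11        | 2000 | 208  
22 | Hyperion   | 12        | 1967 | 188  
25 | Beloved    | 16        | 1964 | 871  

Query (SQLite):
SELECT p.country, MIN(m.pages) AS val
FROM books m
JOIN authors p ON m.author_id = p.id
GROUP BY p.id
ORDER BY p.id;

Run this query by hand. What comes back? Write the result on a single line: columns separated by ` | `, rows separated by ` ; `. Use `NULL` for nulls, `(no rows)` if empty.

Join each books row to its authors via author_id.
Group joined rows by authors.id; compute MIN(m.pages) per group.
  1: ids {6} → MIN(m.pages)=376
  2: ids {3, 18} → MIN(m.pages)=120
  11: ids {17, 19, 20} → MIN(m.pages)=208
  12: ids {22} → MIN(m.pages)=188
  16: ids {25} → MIN(m.pages)=871

France | 376 ; USA | 120 ; UK | 208 ; India | 188 ; UK | 871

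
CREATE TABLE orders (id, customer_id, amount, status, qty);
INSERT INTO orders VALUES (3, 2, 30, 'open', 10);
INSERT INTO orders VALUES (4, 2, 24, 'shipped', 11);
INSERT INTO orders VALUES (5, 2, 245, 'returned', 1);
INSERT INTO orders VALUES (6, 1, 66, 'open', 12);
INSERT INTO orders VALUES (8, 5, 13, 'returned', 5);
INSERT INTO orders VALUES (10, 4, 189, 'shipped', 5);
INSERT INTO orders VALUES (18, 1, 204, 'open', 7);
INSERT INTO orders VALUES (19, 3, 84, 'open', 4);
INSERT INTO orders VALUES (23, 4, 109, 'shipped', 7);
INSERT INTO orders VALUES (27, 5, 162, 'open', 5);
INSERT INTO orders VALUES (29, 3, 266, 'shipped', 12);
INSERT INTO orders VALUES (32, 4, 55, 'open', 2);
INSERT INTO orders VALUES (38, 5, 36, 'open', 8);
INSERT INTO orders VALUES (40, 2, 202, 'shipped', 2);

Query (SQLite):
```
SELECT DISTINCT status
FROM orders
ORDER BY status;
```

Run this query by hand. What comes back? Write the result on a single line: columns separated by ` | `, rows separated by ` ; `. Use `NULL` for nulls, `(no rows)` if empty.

Collect distinct status values from orders.

open ; returned ; shipped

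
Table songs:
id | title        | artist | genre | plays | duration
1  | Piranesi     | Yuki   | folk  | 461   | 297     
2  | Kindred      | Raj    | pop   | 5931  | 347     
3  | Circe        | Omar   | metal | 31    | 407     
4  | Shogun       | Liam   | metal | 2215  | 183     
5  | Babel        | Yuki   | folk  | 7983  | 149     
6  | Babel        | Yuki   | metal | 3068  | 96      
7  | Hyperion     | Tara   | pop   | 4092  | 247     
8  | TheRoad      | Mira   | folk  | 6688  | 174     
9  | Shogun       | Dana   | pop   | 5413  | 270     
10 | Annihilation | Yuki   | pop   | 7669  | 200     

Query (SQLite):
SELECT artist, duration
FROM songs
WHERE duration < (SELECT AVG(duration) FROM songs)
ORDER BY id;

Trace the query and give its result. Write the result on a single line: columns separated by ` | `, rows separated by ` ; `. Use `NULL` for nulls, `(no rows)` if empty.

Liam | 183 ; Yuki | 149 ; Yuki | 96 ; Mira | 174 ; Yuki | 200

Scalar subquery: AVG(duration) over all songs rows = 237.0.
Keep rows where duration < that value.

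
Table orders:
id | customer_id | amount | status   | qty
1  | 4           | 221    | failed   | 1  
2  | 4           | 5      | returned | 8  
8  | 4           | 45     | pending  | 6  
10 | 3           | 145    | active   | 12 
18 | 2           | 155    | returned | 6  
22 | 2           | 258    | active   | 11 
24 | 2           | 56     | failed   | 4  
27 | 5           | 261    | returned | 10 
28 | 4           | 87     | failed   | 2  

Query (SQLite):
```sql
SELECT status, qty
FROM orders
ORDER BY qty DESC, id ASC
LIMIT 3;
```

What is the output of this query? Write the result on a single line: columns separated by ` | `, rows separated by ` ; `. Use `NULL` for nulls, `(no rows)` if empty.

active | 12 ; active | 11 ; returned | 10

Sort by qty desc, tiebreak id asc: (12, id=10), (11, id=22), (10, id=27), (8, id=2), (6, id=8), (6, id=18) …. Take first 3.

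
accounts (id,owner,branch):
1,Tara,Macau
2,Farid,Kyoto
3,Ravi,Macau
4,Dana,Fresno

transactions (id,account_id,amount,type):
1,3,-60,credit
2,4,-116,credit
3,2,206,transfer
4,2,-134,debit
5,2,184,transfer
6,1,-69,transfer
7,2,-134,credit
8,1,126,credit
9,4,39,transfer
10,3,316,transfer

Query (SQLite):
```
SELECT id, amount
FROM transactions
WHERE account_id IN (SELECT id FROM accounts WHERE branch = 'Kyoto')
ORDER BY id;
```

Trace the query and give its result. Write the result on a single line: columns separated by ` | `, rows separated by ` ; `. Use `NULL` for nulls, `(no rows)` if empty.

3 | 206 ; 4 | -134 ; 5 | 184 ; 7 | -134

Inner query: accounts.id where branch = 'Kyoto'.
Outer: keep transactions rows whose account_id is in that set.
Inner query → {2}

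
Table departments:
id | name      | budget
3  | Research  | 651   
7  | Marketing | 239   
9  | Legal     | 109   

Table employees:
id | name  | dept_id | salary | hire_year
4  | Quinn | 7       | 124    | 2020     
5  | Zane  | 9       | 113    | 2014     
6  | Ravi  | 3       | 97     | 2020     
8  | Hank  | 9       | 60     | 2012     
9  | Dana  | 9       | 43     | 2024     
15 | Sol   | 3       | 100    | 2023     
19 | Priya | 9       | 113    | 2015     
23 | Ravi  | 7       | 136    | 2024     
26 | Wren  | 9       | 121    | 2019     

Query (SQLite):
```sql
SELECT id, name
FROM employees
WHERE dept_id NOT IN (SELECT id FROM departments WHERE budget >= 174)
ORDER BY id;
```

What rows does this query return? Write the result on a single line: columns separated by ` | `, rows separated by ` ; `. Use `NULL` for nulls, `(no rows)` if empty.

5 | Zane ; 8 | Hank ; 9 | Dana ; 19 | Priya ; 26 | Wren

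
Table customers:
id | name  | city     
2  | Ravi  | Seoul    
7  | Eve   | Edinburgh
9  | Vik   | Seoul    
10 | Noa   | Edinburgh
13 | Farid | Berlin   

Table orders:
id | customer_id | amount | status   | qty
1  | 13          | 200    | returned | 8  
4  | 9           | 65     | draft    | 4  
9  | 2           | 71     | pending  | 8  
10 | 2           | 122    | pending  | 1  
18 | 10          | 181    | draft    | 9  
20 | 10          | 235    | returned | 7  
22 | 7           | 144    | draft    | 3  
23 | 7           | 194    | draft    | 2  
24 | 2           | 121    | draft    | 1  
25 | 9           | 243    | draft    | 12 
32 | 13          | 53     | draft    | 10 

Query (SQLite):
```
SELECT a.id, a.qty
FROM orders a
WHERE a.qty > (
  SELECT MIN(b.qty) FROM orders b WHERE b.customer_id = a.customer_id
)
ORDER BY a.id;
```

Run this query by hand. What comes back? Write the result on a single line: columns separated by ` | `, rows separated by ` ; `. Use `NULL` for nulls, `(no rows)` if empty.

For each orders row a, compute MIN(qty) over rows sharing a.customer_id.
Keep row a if a.qty > that per-group MIN.
  customer_id=2: MIN(qty) = 1
  customer_id=7: MIN(qty) = 2
  customer_id=9: MIN(qty) = 4
  customer_id=10: MIN(qty) = 7
  customer_id=13: MIN(qty) = 8

9 | 8 ; 18 | 9 ; 22 | 3 ; 25 | 12 ; 32 | 10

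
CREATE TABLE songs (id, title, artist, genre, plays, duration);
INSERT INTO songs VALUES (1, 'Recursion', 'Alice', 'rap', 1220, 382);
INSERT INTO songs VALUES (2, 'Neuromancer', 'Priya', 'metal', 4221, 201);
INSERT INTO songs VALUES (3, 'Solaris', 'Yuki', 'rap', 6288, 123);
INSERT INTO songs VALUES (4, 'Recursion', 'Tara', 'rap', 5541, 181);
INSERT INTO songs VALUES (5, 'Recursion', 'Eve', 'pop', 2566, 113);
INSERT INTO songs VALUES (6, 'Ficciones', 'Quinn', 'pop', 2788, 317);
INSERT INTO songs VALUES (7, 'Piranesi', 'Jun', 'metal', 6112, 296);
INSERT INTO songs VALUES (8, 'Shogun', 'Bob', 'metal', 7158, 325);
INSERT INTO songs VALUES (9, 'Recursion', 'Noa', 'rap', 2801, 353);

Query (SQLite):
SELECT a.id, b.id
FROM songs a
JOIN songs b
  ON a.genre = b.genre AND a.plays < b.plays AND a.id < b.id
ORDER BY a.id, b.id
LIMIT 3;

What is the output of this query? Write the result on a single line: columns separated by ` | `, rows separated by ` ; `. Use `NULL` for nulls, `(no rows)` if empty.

1 | 3 ; 1 | 4 ; 1 | 9

Pairs (a,b) with same genre, a.plays < b.plays, a.id < b.id.
genre groups: metal:{2,7,8} pop:{5,6} rap:{1,3,4,9}
Ordered by (a.id, b.id); first 3.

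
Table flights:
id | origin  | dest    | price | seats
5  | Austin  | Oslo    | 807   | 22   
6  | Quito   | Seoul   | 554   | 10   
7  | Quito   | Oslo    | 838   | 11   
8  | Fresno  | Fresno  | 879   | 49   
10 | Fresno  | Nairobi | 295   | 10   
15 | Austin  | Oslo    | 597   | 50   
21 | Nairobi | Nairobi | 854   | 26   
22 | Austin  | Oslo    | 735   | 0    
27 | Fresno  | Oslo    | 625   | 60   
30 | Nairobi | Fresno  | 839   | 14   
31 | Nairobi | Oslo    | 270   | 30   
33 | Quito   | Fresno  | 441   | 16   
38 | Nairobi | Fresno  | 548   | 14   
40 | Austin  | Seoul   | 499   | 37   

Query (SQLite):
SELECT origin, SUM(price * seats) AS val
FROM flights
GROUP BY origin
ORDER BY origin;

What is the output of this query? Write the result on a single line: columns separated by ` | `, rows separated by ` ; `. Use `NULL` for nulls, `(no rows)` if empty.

For each row compute price * seats.
Group by origin; take SUM of the expression per group.
  Austin: ids {5, 15, 22, 40} → SUM(price * seats)=66067
  Fresno: ids {8, 10, 27} → SUM(price * seats)=83521
  Nairobi: ids {21, 30, 31, 38} → SUM(price * seats)=49722
  Quito: ids {6, 7, 33} → SUM(price * seats)=21814

Austin | 66067 ; Fresno | 83521 ; Nairobi | 49722 ; Quito | 21814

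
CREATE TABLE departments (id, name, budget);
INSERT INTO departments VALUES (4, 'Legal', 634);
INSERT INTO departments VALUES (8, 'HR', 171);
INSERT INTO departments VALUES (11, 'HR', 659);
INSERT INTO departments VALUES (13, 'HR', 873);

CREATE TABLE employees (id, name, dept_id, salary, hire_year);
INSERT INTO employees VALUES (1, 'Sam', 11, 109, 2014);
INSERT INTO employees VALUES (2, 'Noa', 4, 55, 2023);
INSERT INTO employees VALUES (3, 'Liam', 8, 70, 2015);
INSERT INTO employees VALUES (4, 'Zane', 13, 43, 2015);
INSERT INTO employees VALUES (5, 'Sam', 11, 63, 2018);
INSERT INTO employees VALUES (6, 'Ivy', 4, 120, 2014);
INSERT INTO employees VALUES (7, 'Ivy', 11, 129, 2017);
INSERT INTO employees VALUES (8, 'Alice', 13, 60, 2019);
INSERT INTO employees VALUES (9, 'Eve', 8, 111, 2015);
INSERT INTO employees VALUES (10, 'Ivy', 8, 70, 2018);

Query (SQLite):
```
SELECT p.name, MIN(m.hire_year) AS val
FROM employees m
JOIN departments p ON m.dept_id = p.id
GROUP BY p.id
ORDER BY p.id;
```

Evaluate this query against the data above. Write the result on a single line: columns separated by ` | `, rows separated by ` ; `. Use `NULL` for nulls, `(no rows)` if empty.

Join each employees row to its departments via dept_id.
Group joined rows by departments.id; compute MIN(m.hire_year) per group.
  4: ids {2, 6} → MIN(m.hire_year)=2014
  8: ids {3, 9, 10} → MIN(m.hire_year)=2015
  11: ids {1, 5, 7} → MIN(m.hire_year)=2014
  13: ids {4, 8} → MIN(m.hire_year)=2015

Legal | 2014 ; HR | 2015 ; HR | 2014 ; HR | 2015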